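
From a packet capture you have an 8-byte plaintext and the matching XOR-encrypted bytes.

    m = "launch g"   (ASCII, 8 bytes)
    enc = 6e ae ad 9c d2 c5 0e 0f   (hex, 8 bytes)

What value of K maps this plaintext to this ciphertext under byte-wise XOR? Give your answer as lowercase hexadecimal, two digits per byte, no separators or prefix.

02cfd8f2b1ad2e68

Since enc = m ⊕ K, XORing both sides with m gives K = m ⊕ enc.
6c ⊕ 6e = 02
61 ⊕ ae = cf
75 ⊕ ad = d8
6e ⊕ 9c = f2
63 ⊕ d2 = b1
68 ⊕ c5 = ad
20 ⊕ 0e = 2e
67 ⊕ 0f = 68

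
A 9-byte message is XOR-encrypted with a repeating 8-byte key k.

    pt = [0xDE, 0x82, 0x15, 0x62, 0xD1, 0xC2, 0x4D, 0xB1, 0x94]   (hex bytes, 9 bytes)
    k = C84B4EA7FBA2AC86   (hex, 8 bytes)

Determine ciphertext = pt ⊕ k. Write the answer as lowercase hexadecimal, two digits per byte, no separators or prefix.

16c95bc52a60e1375c

The 8-byte key repeats, so the effective keystream is c8 4b 4e a7 fb a2 ac 86 c8.
byte 0: 11011110 xor 11001000 = 00010110
byte 1: 10000010 xor 01001011 = 11001001
byte 2: 00010101 xor 01001110 = 01011011
byte 3: 01100010 xor 10100111 = 11000101
byte 4: 11010001 xor 11111011 = 00101010
byte 5: 11000010 xor 10100010 = 01100000
byte 6: 01001101 xor 10101100 = 11100001
byte 7: 10110001 xor 10000110 = 00110111
byte 8: 10010100 xor 11001000 = 01011100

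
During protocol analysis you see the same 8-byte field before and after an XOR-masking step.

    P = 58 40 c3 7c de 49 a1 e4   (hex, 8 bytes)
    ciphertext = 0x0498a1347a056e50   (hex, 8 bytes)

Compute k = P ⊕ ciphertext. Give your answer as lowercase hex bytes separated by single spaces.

Since ciphertext = P ⊕ k, XORing both sides with P gives k = P ⊕ ciphertext.
01011000 xor 00000100 = 01011100
01000000 xor 10011000 = 11011000
11000011 xor 10100001 = 01100010
01111100 xor 00110100 = 01001000
11011110 xor 01111010 = 10100100
01001001 xor 00000101 = 01001100
10100001 xor 01101110 = 11001111
11100100 xor 01010000 = 10110100

5c d8 62 48 a4 4c cf b4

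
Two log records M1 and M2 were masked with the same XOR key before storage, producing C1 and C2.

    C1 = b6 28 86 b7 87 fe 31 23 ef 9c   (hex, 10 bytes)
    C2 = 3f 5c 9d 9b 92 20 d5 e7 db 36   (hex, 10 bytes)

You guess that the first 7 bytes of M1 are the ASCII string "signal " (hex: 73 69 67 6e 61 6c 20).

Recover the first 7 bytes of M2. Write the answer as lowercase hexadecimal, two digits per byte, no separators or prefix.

First, C1 ⊕ C2 = (M1 ⊕ K) ⊕ (M2 ⊕ K) = M1 ⊕ M2, so the key drops out. Then M2 = (M1 ⊕ M2) ⊕ M1 over the first 7 bytes.
byte 0: (b6 ^ 3f) ^ 73 = 89 ^ 73 = fa
byte 1: (28 ^ 5c) ^ 69 = 74 ^ 69 = 1d
byte 2: (86 ^ 9d) ^ 67 = 1b ^ 67 = 7c
byte 3: (b7 ^ 9b) ^ 6e = 2c ^ 6e = 42
byte 4: (87 ^ 92) ^ 61 = 15 ^ 61 = 74
byte 5: (fe ^ 20) ^ 6c = de ^ 6c = b2
byte 6: (31 ^ d5) ^ 20 = e4 ^ 20 = c4

fa1d7c4274b2c4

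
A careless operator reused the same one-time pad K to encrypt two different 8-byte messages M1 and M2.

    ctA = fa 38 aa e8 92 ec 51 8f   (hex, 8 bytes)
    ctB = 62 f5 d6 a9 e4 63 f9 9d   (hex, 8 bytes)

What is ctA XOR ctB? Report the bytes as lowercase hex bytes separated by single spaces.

98 cd 7c 41 76 8f a8 12

ctA ⊕ ctB = (M1 ⊕ K) ⊕ (M2 ⊕ K) = M1 ⊕ M2 — the shared key cancels under XOR.
fa XOR 62 = 98
38 XOR f5 = cd
aa XOR d6 = 7c
e8 XOR a9 = 41
92 XOR e4 = 76
ec XOR 63 = 8f
51 XOR f9 = a8
8f XOR 9d = 12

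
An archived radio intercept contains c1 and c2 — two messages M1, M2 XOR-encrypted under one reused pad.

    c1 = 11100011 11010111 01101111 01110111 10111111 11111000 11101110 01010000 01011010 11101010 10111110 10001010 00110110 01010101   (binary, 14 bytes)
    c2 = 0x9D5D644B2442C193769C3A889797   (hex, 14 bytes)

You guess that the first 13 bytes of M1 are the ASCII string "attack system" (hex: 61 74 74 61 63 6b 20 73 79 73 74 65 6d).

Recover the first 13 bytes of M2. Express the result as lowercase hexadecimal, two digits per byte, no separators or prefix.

First, c1 ⊕ c2 = (M1 ⊕ K) ⊕ (M2 ⊕ K) = M1 ⊕ M2, so the key drops out. Then M2 = (M1 ⊕ M2) ⊕ M1 over the first 13 bytes.
byte 0: (e3 ⊕ 9d) ⊕ 61 = 7e ⊕ 61 = 1f
byte 1: (d7 ⊕ 5d) ⊕ 74 = 8a ⊕ 74 = fe
byte 2: (6f ⊕ 64) ⊕ 74 = 0b ⊕ 74 = 7f
byte 3: (77 ⊕ 4b) ⊕ 61 = 3c ⊕ 61 = 5d
byte 4: (bf ⊕ 24) ⊕ 63 = 9b ⊕ 63 = f8
byte 5: (f8 ⊕ 42) ⊕ 6b = ba ⊕ 6b = d1
byte 6: (ee ⊕ c1) ⊕ 20 = 2f ⊕ 20 = 0f
byte 7: (50 ⊕ 93) ⊕ 73 = c3 ⊕ 73 = b0
byte 8: (5a ⊕ 76) ⊕ 79 = 2c ⊕ 79 = 55
byte 9: (ea ⊕ 9c) ⊕ 73 = 76 ⊕ 73 = 05
byte 10: (be ⊕ 3a) ⊕ 74 = 84 ⊕ 74 = f0
byte 11: (8a ⊕ 88) ⊕ 65 = 02 ⊕ 65 = 67
byte 12: (36 ⊕ 97) ⊕ 6d = a1 ⊕ 6d = cc

1ffe7f5df8d10fb05505f067cc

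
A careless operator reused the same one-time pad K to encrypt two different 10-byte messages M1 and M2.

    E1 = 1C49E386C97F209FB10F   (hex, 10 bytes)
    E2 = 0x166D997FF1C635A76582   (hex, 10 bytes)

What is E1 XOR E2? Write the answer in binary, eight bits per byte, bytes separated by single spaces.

E1 ⊕ E2 = (M1 ⊕ K) ⊕ (M2 ⊕ K) = M1 ⊕ M2 — the shared key cancels under XOR.
byte 0:  28 XOR  22 =  10
byte 1:  73 XOR 109 =  36
byte 2: 227 XOR 153 = 122
byte 3: 134 XOR 127 = 249
byte 4: 201 XOR 241 =  56
byte 5: 127 XOR 198 = 185
byte 6:  32 XOR  53 =  21
byte 7: 159 XOR 167 =  56
byte 8: 177 XOR 101 = 212
byte 9:  15 XOR 130 = 141

00001010 00100100 01111010 11111001 00111000 10111001 00010101 00111000 11010100 10001101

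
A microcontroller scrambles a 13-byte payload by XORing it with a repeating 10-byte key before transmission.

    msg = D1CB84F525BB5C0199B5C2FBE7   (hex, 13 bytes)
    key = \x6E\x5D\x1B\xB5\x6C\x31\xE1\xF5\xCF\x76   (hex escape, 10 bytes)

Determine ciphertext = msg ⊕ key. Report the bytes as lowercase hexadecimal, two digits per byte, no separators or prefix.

The 10-byte key repeats, so the effective keystream is 6e 5d 1b b5 6c 31 e1 f5 cf 76 6e 5d 1b.
byte 0: d1 ⊕ 6e = bf
byte 1: cb ⊕ 5d = 96
byte 2: 84 ⊕ 1b = 9f
byte 3: f5 ⊕ b5 = 40
byte 4: 25 ⊕ 6c = 49
byte 5: bb ⊕ 31 = 8a
byte 6: 5c ⊕ e1 = bd
byte 7: 01 ⊕ f5 = f4
byte 8: 99 ⊕ cf = 56
byte 9: b5 ⊕ 76 = c3
byte 10: c2 ⊕ 6e = ac
byte 11: fb ⊕ 5d = a6
byte 12: e7 ⊕ 1b = fc

bf969f40498abdf456c3aca6fc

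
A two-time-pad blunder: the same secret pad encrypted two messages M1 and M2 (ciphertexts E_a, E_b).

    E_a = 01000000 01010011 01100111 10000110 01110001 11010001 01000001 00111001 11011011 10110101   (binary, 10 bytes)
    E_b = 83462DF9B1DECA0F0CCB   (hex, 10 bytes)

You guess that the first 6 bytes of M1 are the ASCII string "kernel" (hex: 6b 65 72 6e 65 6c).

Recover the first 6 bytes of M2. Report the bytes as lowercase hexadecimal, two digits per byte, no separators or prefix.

a8703811a563

First, E_a ⊕ E_b = (M1 ⊕ K) ⊕ (M2 ⊕ K) = M1 ⊕ M2, so the key drops out. Then M2 = (M1 ⊕ M2) ⊕ M1 over the first 6 bytes.
byte 0: (40 ⊕ 83) ⊕ 6b = c3 ⊕ 6b = a8
byte 1: (53 ⊕ 46) ⊕ 65 = 15 ⊕ 65 = 70
byte 2: (67 ⊕ 2d) ⊕ 72 = 4a ⊕ 72 = 38
byte 3: (86 ⊕ f9) ⊕ 6e = 7f ⊕ 6e = 11
byte 4: (71 ⊕ b1) ⊕ 65 = c0 ⊕ 65 = a5
byte 5: (d1 ⊕ de) ⊕ 6c = 0f ⊕ 6c = 63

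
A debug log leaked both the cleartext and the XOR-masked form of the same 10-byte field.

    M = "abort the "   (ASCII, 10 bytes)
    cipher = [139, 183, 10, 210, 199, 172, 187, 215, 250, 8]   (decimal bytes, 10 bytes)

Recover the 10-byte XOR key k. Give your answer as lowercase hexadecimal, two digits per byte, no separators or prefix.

ead565a0b38ccfbf9f28

Since cipher = M ⊕ k, XORing both sides with M gives k = M ⊕ cipher.
61 XOR 8b = ea
62 XOR b7 = d5
6f XOR 0a = 65
72 XOR d2 = a0
74 XOR c7 = b3
20 XOR ac = 8c
74 XOR bb = cf
68 XOR d7 = bf
65 XOR fa = 9f
20 XOR 08 = 28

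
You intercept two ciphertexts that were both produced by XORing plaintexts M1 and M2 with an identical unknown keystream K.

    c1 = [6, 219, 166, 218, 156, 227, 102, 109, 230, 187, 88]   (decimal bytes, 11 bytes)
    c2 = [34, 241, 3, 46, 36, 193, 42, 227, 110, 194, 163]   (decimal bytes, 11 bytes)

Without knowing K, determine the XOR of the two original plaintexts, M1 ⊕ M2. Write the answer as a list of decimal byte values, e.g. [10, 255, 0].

c1 ⊕ c2 = (M1 ⊕ K) ⊕ (M2 ⊕ K) = M1 ⊕ M2 — the shared key cancels under XOR.
byte 0: 06 ^ 22 = 24
byte 1: db ^ f1 = 2a
byte 2: a6 ^ 03 = a5
byte 3: da ^ 2e = f4
byte 4: 9c ^ 24 = b8
byte 5: e3 ^ c1 = 22
byte 6: 66 ^ 2a = 4c
byte 7: 6d ^ e3 = 8e
byte 8: e6 ^ 6e = 88
byte 9: bb ^ c2 = 79
byte 10: 58 ^ a3 = fb

[36, 42, 165, 244, 184, 34, 76, 142, 136, 121, 251]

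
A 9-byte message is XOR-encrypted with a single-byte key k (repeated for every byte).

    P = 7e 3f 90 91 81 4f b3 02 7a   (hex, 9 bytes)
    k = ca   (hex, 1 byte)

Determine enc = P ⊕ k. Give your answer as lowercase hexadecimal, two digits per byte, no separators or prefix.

b4f55a5b4b8579c8b0

The 1-byte key repeats, so the effective keystream is ca ca ca ca ca ca ca ca ca.
byte 0: 7e xor ca = b4
byte 1: 3f xor ca = f5
byte 2: 90 xor ca = 5a
byte 3: 91 xor ca = 5b
byte 4: 81 xor ca = 4b
byte 5: 4f xor ca = 85
byte 6: b3 xor ca = 79
byte 7: 02 xor ca = c8
byte 8: 7a xor ca = b0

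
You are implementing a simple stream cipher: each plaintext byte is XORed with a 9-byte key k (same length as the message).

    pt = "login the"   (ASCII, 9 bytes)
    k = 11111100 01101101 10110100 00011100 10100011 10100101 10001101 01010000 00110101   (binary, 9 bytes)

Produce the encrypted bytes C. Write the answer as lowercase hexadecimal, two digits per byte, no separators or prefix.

9002d375cd85f93850

XOR is its own inverse, so applying the key byte-wise gives the result directly.
01101100 ^ 11111100 = 10010000
01101111 ^ 01101101 = 00000010
01100111 ^ 10110100 = 11010011
01101001 ^ 00011100 = 01110101
01101110 ^ 10100011 = 11001101
00100000 ^ 10100101 = 10000101
01110100 ^ 10001101 = 11111001
01101000 ^ 01010000 = 00111000
01100101 ^ 00110101 = 01010000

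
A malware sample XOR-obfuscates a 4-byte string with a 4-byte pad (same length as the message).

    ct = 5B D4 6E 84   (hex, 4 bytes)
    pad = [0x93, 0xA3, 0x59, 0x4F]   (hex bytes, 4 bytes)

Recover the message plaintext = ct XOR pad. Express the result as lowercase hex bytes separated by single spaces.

c8 77 37 cb

5b xor 93 = c8
d4 xor a3 = 77
6e xor 59 = 37
84 xor 4f = cb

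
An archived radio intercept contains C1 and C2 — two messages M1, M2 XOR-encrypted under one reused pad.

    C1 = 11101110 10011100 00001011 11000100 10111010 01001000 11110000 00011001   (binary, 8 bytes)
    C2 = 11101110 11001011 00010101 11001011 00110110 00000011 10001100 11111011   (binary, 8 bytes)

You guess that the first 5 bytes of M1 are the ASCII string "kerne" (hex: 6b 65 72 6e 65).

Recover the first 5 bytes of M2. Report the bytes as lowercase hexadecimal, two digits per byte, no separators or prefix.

6b326c61e9

First, C1 ⊕ C2 = (M1 ⊕ K) ⊕ (M2 ⊕ K) = M1 ⊕ M2, so the key drops out. Then M2 = (M1 ⊕ M2) ⊕ M1 over the first 5 bytes.
byte 0: (ee ⊕ ee) ⊕ 6b = 00 ⊕ 6b = 6b
byte 1: (9c ⊕ cb) ⊕ 65 = 57 ⊕ 65 = 32
byte 2: (0b ⊕ 15) ⊕ 72 = 1e ⊕ 72 = 6c
byte 3: (c4 ⊕ cb) ⊕ 6e = 0f ⊕ 6e = 61
byte 4: (ba ⊕ 36) ⊕ 65 = 8c ⊕ 65 = e9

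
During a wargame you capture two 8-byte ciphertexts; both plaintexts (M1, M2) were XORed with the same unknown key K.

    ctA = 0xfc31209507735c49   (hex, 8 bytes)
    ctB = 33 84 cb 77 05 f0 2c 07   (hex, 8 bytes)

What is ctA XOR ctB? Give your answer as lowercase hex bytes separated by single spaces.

cf b5 eb e2 02 83 70 4e

ctA ⊕ ctB = (M1 ⊕ K) ⊕ (M2 ⊕ K) = M1 ⊕ M2 — the shared key cancels under XOR.
byte 0: 11111100 ^ 00110011 = 11001111
byte 1: 00110001 ^ 10000100 = 10110101
byte 2: 00100000 ^ 11001011 = 11101011
byte 3: 10010101 ^ 01110111 = 11100010
byte 4: 00000111 ^ 00000101 = 00000010
byte 5: 01110011 ^ 11110000 = 10000011
byte 6: 01011100 ^ 00101100 = 01110000
byte 7: 01001001 ^ 00000111 = 01001110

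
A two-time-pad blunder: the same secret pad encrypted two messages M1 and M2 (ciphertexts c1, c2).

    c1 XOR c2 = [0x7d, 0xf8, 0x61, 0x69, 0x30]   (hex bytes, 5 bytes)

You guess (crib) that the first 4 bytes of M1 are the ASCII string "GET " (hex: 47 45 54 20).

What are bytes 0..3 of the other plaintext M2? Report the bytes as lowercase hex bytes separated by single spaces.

Since c1 ⊕ c2 = M1 ⊕ M2, XORing with the guessed M1 bytes yields the corresponding M2 bytes: M2 = (c1 ⊕ c2) ⊕ M1.
byte 0: 01111101 ⊕ 01000111 = 00111010
byte 1: 11111000 ⊕ 01000101 = 10111101
byte 2: 01100001 ⊕ 01010100 = 00110101
byte 3: 01101001 ⊕ 00100000 = 01001001

3a bd 35 49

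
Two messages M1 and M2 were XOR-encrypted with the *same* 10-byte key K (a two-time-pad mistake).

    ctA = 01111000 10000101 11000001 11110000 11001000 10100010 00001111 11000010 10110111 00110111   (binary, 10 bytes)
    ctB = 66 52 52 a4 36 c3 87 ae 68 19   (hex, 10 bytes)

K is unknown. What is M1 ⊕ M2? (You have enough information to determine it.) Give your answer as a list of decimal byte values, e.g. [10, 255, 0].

ctA ⊕ ctB = (M1 ⊕ K) ⊕ (M2 ⊕ K) = M1 ⊕ M2 — the shared key cancels under XOR.
120 XOR 102 =  30
133 XOR  82 = 215
193 XOR  82 = 147
240 XOR 164 =  84
200 XOR  54 = 254
162 XOR 195 =  97
 15 XOR 135 = 136
194 XOR 174 = 108
183 XOR 104 = 223
 55 XOR  25 =  46

[30, 215, 147, 84, 254, 97, 136, 108, 223, 46]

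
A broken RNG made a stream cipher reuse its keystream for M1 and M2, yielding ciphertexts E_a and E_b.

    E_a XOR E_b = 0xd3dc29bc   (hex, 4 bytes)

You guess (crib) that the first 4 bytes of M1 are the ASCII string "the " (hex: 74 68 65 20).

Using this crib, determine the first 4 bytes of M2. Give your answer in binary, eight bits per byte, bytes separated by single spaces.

10100111 10110100 01001100 10011100

Since E_a ⊕ E_b = M1 ⊕ M2, XORing with the guessed M1 bytes yields the corresponding M2 bytes: M2 = (E_a ⊕ E_b) ⊕ M1.
d3 xor 74 = a7
dc xor 68 = b4
29 xor 65 = 4c
bc xor 20 = 9c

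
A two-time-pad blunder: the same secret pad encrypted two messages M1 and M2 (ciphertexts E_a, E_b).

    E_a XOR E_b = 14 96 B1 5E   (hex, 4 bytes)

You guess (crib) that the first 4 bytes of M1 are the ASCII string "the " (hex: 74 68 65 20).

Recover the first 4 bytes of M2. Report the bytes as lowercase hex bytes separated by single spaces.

60 fe d4 7e

Since E_a ⊕ E_b = M1 ⊕ M2, XORing with the guessed M1 bytes yields the corresponding M2 bytes: M2 = (E_a ⊕ E_b) ⊕ M1.
14 xor 74 = 60
96 xor 68 = fe
b1 xor 65 = d4
5e xor 20 = 7e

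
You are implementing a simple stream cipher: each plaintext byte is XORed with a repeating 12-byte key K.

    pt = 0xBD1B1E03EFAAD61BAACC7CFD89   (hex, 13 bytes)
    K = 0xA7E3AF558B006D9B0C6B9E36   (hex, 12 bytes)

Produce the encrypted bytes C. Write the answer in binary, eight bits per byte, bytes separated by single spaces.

The 12-byte key repeats, so the effective keystream is a7 e3 af 55 8b 00 6d 9b 0c 6b 9e 36 a7.
byte 0: 10111101 XOR 10100111 = 00011010
byte 1: 00011011 XOR 11100011 = 11111000
byte 2: 00011110 XOR 10101111 = 10110001
byte 3: 00000011 XOR 01010101 = 01010110
byte 4: 11101111 XOR 10001011 = 01100100
byte 5: 10101010 XOR 00000000 = 10101010
byte 6: 11010110 XOR 01101101 = 10111011
byte 7: 00011011 XOR 10011011 = 10000000
byte 8: 10101010 XOR 00001100 = 10100110
byte 9: 11001100 XOR 01101011 = 10100111
byte 10: 01111100 XOR 10011110 = 11100010
byte 11: 11111101 XOR 00110110 = 11001011
byte 12: 10001001 XOR 10100111 = 00101110

00011010 11111000 10110001 01010110 01100100 10101010 10111011 10000000 10100110 10100111 11100010 11001011 00101110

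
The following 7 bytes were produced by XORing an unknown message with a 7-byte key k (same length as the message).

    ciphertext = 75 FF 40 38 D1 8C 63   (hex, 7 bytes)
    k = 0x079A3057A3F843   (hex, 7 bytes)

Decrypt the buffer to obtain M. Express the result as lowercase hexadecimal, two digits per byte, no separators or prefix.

XOR is its own inverse, so applying the key byte-wise gives the result directly.
01110101 xor 00000111 = 01110010
11111111 xor 10011010 = 01100101
01000000 xor 00110000 = 01110000
00111000 xor 01010111 = 01101111
11010001 xor 10100011 = 01110010
10001100 xor 11111000 = 01110100
01100011 xor 01000011 = 00100000

7265706f727420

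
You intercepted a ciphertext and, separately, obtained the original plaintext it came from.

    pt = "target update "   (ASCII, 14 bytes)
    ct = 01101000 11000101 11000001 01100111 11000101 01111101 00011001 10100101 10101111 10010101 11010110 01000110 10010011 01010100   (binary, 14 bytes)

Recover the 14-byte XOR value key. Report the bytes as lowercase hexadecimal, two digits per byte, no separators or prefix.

Since ct = pt ⊕ key, XORing both sides with pt gives key = pt ⊕ ct.
74 xor 68 = 1c
61 xor c5 = a4
72 xor c1 = b3
67 xor 67 = 00
65 xor c5 = a0
74 xor 7d = 09
20 xor 19 = 39
75 xor a5 = d0
70 xor af = df
64 xor 95 = f1
61 xor d6 = b7
74 xor 46 = 32
65 xor 93 = f6
20 xor 54 = 74

1ca4b300a00939d0dff1b732f674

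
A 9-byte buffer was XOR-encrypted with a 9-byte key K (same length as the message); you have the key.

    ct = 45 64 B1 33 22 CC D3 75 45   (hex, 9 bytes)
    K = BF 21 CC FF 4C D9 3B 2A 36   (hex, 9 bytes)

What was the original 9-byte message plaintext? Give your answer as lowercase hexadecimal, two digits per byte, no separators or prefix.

45 xor bf = fa
64 xor 21 = 45
b1 xor cc = 7d
33 xor ff = cc
22 xor 4c = 6e
cc xor d9 = 15
d3 xor 3b = e8
75 xor 2a = 5f
45 xor 36 = 73

fa457dcc6e15e85f73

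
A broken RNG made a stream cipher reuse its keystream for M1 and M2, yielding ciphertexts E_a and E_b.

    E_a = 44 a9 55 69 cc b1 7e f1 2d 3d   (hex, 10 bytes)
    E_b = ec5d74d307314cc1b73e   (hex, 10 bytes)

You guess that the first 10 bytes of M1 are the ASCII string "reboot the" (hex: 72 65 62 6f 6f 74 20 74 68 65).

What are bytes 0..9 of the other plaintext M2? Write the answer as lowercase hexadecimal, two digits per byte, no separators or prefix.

da9143d5a4f41244f266

First, E_a ⊕ E_b = (M1 ⊕ K) ⊕ (M2 ⊕ K) = M1 ⊕ M2, so the key drops out. Then M2 = (M1 ⊕ M2) ⊕ M1 over the first 10 bytes.
byte 0: (44 XOR ec) XOR 72 = a8 XOR 72 = da
byte 1: (a9 XOR 5d) XOR 65 = f4 XOR 65 = 91
byte 2: (55 XOR 74) XOR 62 = 21 XOR 62 = 43
byte 3: (69 XOR d3) XOR 6f = ba XOR 6f = d5
byte 4: (cc XOR 07) XOR 6f = cb XOR 6f = a4
byte 5: (b1 XOR 31) XOR 74 = 80 XOR 74 = f4
byte 6: (7e XOR 4c) XOR 20 = 32 XOR 20 = 12
byte 7: (f1 XOR c1) XOR 74 = 30 XOR 74 = 44
byte 8: (2d XOR b7) XOR 68 = 9a XOR 68 = f2
byte 9: (3d XOR 3e) XOR 65 = 03 XOR 65 = 66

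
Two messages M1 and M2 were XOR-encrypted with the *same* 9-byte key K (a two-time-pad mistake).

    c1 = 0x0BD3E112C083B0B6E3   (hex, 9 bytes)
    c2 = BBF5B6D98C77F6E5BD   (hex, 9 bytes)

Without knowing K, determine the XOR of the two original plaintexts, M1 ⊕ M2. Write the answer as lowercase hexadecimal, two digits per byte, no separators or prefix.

c1 ⊕ c2 = (M1 ⊕ K) ⊕ (M2 ⊕ K) = M1 ⊕ M2 — the shared key cancels under XOR.
0b XOR bb = b0
d3 XOR f5 = 26
e1 XOR b6 = 57
12 XOR d9 = cb
c0 XOR 8c = 4c
83 XOR 77 = f4
b0 XOR f6 = 46
b6 XOR e5 = 53
e3 XOR bd = 5e

b02657cb4cf446535e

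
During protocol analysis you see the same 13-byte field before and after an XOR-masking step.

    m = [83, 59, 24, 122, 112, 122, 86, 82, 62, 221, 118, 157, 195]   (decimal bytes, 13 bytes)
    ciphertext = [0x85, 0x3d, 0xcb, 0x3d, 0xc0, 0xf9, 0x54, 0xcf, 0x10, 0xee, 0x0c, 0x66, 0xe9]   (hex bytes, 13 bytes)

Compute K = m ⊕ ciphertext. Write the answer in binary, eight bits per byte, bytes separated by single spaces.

Since ciphertext = m ⊕ K, XORing both sides with m gives K = m ⊕ ciphertext.
byte 0: 53 ⊕ 85 = d6
byte 1: 3b ⊕ 3d = 06
byte 2: 18 ⊕ cb = d3
byte 3: 7a ⊕ 3d = 47
byte 4: 70 ⊕ c0 = b0
byte 5: 7a ⊕ f9 = 83
byte 6: 56 ⊕ 54 = 02
byte 7: 52 ⊕ cf = 9d
byte 8: 3e ⊕ 10 = 2e
byte 9: dd ⊕ ee = 33
byte 10: 76 ⊕ 0c = 7a
byte 11: 9d ⊕ 66 = fb
byte 12: c3 ⊕ e9 = 2a

11010110 00000110 11010011 01000111 10110000 10000011 00000010 10011101 00101110 00110011 01111010 11111011 00101010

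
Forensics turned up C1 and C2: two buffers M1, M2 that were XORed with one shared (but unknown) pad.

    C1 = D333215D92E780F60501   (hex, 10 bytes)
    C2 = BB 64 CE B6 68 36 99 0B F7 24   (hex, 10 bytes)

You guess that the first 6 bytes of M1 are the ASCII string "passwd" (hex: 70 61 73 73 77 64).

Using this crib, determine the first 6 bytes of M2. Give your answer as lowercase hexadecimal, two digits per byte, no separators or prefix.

First, C1 ⊕ C2 = (M1 ⊕ K) ⊕ (M2 ⊕ K) = M1 ⊕ M2, so the key drops out. Then M2 = (M1 ⊕ M2) ⊕ M1 over the first 6 bytes.
byte 0: (d3 XOR bb) XOR 70 = 68 XOR 70 = 18
byte 1: (33 XOR 64) XOR 61 = 57 XOR 61 = 36
byte 2: (21 XOR ce) XOR 73 = ef XOR 73 = 9c
byte 3: (5d XOR b6) XOR 73 = eb XOR 73 = 98
byte 4: (92 XOR 68) XOR 77 = fa XOR 77 = 8d
byte 5: (e7 XOR 36) XOR 64 = d1 XOR 64 = b5

18369c988db5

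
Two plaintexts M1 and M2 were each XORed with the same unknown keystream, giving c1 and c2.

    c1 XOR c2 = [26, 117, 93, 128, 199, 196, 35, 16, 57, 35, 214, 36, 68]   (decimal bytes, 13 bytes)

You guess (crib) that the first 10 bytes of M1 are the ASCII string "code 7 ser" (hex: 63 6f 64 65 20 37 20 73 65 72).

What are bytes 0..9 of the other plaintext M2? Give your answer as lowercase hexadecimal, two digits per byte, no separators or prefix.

Since c1 ⊕ c2 = M1 ⊕ M2, XORing with the guessed M1 bytes yields the corresponding M2 bytes: M2 = (c1 ⊕ c2) ⊕ M1.
1a xor 63 = 79
75 xor 6f = 1a
5d xor 64 = 39
80 xor 65 = e5
c7 xor 20 = e7
c4 xor 37 = f3
23 xor 20 = 03
10 xor 73 = 63
39 xor 65 = 5c
23 xor 72 = 51

791a39e5e7f303635c51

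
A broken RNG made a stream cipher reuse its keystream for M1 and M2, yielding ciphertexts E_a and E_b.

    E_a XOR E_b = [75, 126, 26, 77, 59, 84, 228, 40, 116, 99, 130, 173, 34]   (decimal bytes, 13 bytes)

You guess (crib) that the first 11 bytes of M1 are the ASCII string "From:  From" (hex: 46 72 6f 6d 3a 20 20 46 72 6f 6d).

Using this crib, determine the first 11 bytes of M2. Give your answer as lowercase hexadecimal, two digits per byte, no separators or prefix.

Since E_a ⊕ E_b = M1 ⊕ M2, XORing with the guessed M1 bytes yields the corresponding M2 bytes: M2 = (E_a ⊕ E_b) ⊕ M1.
byte 0: 01001011 ⊕ 01000110 = 00001101
byte 1: 01111110 ⊕ 01110010 = 00001100
byte 2: 00011010 ⊕ 01101111 = 01110101
byte 3: 01001101 ⊕ 01101101 = 00100000
byte 4: 00111011 ⊕ 00111010 = 00000001
byte 5: 01010100 ⊕ 00100000 = 01110100
byte 6: 11100100 ⊕ 00100000 = 11000100
byte 7: 00101000 ⊕ 01000110 = 01101110
byte 8: 01110100 ⊕ 01110010 = 00000110
byte 9: 01100011 ⊕ 01101111 = 00001100
byte 10: 10000010 ⊕ 01101101 = 11101111

0d0c75200174c46e060cef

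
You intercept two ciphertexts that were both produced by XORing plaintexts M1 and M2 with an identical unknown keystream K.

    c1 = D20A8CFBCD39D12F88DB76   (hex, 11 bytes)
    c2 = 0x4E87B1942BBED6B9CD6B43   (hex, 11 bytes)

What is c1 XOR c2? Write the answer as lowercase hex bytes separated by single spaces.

9c 8d 3d 6f e6 87 07 96 45 b0 35

c1 ⊕ c2 = (M1 ⊕ K) ⊕ (M2 ⊕ K) = M1 ⊕ M2 — the shared key cancels under XOR.
11010010 ^ 01001110 = 10011100
00001010 ^ 10000111 = 10001101
10001100 ^ 10110001 = 00111101
11111011 ^ 10010100 = 01101111
11001101 ^ 00101011 = 11100110
00111001 ^ 10111110 = 10000111
11010001 ^ 11010110 = 00000111
00101111 ^ 10111001 = 10010110
10001000 ^ 11001101 = 01000101
11011011 ^ 01101011 = 10110000
01110110 ^ 01000011 = 00110101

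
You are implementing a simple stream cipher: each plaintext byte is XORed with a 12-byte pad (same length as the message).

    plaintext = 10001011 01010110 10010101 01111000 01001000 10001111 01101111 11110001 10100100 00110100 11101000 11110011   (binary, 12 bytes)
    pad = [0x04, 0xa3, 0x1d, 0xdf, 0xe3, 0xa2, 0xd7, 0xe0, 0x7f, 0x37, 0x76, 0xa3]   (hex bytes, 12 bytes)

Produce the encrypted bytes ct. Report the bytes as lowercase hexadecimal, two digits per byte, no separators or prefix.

XOR is its own inverse, so applying the key byte-wise gives the result directly.
139 ^   4 = 143
 86 ^ 163 = 245
149 ^  29 = 136
120 ^ 223 = 167
 72 ^ 227 = 171
143 ^ 162 =  45
111 ^ 215 = 184
241 ^ 224 =  17
164 ^ 127 = 219
 52 ^  55 =   3
232 ^ 118 = 158
243 ^ 163 =  80

8ff588a7ab2db811db039e50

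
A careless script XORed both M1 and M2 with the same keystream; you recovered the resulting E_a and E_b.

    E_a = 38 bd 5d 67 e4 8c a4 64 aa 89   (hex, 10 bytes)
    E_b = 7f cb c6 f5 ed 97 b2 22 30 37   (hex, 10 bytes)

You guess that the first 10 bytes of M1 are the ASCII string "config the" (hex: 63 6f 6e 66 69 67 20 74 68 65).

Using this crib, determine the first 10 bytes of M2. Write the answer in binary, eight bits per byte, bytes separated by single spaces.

First, E_a ⊕ E_b = (M1 ⊕ K) ⊕ (M2 ⊕ K) = M1 ⊕ M2, so the key drops out. Then M2 = (M1 ⊕ M2) ⊕ M1 over the first 10 bytes.
byte 0: (38 XOR 7f) XOR 63 = 47 XOR 63 = 24
byte 1: (bd XOR cb) XOR 6f = 76 XOR 6f = 19
byte 2: (5d XOR c6) XOR 6e = 9b XOR 6e = f5
byte 3: (67 XOR f5) XOR 66 = 92 XOR 66 = f4
byte 4: (e4 XOR ed) XOR 69 = 09 XOR 69 = 60
byte 5: (8c XOR 97) XOR 67 = 1b XOR 67 = 7c
byte 6: (a4 XOR b2) XOR 20 = 16 XOR 20 = 36
byte 7: (64 XOR 22) XOR 74 = 46 XOR 74 = 32
byte 8: (aa XOR 30) XOR 68 = 9a XOR 68 = f2
byte 9: (89 XOR 37) XOR 65 = be XOR 65 = db

00100100 00011001 11110101 11110100 01100000 01111100 00110110 00110010 11110010 11011011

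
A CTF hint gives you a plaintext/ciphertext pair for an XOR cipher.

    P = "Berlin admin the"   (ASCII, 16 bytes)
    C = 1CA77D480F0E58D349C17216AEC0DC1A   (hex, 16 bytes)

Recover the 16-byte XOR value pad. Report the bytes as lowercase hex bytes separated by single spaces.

5e c2 0f 24 66 60 78 b2 2d ac 1b 78 8e b4 b4 7f

Since C = P ⊕ pad, XORing both sides with P gives pad = P ⊕ C.
byte 0: 01000010 xor 00011100 = 01011110
byte 1: 01100101 xor 10100111 = 11000010
byte 2: 01110010 xor 01111101 = 00001111
byte 3: 01101100 xor 01001000 = 00100100
byte 4: 01101001 xor 00001111 = 01100110
byte 5: 01101110 xor 00001110 = 01100000
byte 6: 00100000 xor 01011000 = 01111000
byte 7: 01100001 xor 11010011 = 10110010
byte 8: 01100100 xor 01001001 = 00101101
byte 9: 01101101 xor 11000001 = 10101100
byte 10: 01101001 xor 01110010 = 00011011
byte 11: 01101110 xor 00010110 = 01111000
byte 12: 00100000 xor 10101110 = 10001110
byte 13: 01110100 xor 11000000 = 10110100
byte 14: 01101000 xor 11011100 = 10110100
byte 15: 01100101 xor 00011010 = 01111111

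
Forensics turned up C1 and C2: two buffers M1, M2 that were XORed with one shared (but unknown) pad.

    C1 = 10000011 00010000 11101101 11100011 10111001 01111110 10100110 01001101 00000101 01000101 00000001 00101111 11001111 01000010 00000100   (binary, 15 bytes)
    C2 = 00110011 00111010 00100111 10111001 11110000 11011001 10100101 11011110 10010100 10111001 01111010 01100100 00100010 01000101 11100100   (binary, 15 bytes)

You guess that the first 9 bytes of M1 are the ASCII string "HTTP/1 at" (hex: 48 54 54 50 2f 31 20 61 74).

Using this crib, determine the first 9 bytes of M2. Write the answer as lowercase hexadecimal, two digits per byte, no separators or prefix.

f87e9e0a669623f2e5

First, C1 ⊕ C2 = (M1 ⊕ K) ⊕ (M2 ⊕ K) = M1 ⊕ M2, so the key drops out. Then M2 = (M1 ⊕ M2) ⊕ M1 over the first 9 bytes.
byte 0: (83 xor 33) xor 48 = b0 xor 48 = f8
byte 1: (10 xor 3a) xor 54 = 2a xor 54 = 7e
byte 2: (ed xor 27) xor 54 = ca xor 54 = 9e
byte 3: (e3 xor b9) xor 50 = 5a xor 50 = 0a
byte 4: (b9 xor f0) xor 2f = 49 xor 2f = 66
byte 5: (7e xor d9) xor 31 = a7 xor 31 = 96
byte 6: (a6 xor a5) xor 20 = 03 xor 20 = 23
byte 7: (4d xor de) xor 61 = 93 xor 61 = f2
byte 8: (05 xor 94) xor 74 = 91 xor 74 = e5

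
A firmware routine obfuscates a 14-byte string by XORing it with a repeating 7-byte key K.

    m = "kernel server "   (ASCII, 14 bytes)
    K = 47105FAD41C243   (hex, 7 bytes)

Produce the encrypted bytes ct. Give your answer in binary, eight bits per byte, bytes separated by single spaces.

00101100 01110101 00101101 11000011 00100100 10101110 01100011 00110100 01110101 00101101 11011011 00100100 10110000 01100011

The 7-byte key repeats, so the effective keystream is 47 10 5f ad 41 c2 43 47 10 5f ad 41 c2 43.
byte 0: 6b xor 47 = 2c
byte 1: 65 xor 10 = 75
byte 2: 72 xor 5f = 2d
byte 3: 6e xor ad = c3
byte 4: 65 xor 41 = 24
byte 5: 6c xor c2 = ae
byte 6: 20 xor 43 = 63
byte 7: 73 xor 47 = 34
byte 8: 65 xor 10 = 75
byte 9: 72 xor 5f = 2d
byte 10: 76 xor ad = db
byte 11: 65 xor 41 = 24
byte 12: 72 xor c2 = b0
byte 13: 20 xor 43 = 63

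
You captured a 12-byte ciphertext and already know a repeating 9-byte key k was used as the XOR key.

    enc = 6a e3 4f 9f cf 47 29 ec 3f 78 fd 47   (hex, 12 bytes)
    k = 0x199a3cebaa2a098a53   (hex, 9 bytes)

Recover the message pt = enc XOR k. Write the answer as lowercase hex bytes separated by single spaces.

The 9-byte key repeats, so the effective keystream is 19 9a 3c eb aa 2a 09 8a 53 19 9a 3c.
byte 0: 106 ^  25 = 115
byte 1: 227 ^ 154 = 121
byte 2:  79 ^  60 = 115
byte 3: 159 ^ 235 = 116
byte 4: 207 ^ 170 = 101
byte 5:  71 ^  42 = 109
byte 6:  41 ^   9 =  32
byte 7: 236 ^ 138 = 102
byte 8:  63 ^  83 = 108
byte 9: 120 ^  25 =  97
byte 10: 253 ^ 154 = 103
byte 11:  71 ^  60 = 123

73 79 73 74 65 6d 20 66 6c 61 67 7b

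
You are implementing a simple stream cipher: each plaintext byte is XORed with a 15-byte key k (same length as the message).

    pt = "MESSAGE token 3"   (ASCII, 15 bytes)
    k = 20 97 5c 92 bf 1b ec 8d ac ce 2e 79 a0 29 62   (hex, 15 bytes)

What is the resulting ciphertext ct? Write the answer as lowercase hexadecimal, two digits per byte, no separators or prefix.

4d ⊕ 20 = 6d
45 ⊕ 97 = d2
53 ⊕ 5c = 0f
53 ⊕ 92 = c1
41 ⊕ bf = fe
47 ⊕ 1b = 5c
45 ⊕ ec = a9
20 ⊕ 8d = ad
74 ⊕ ac = d8
6f ⊕ ce = a1
6b ⊕ 2e = 45
65 ⊕ 79 = 1c
6e ⊕ a0 = ce
20 ⊕ 29 = 09
33 ⊕ 62 = 51

6dd20fc1fe5ca9add8a1451cce0951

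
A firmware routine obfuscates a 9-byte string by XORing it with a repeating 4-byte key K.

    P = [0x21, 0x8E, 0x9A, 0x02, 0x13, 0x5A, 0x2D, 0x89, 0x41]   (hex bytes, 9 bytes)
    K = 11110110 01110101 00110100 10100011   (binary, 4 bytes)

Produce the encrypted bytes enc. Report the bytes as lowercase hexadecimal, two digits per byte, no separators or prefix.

The 4-byte key repeats, so the effective keystream is f6 75 34 a3 f6 75 34 a3 f6.
byte 0: 21 XOR f6 = d7
byte 1: 8e XOR 75 = fb
byte 2: 9a XOR 34 = ae
byte 3: 02 XOR a3 = a1
byte 4: 13 XOR f6 = e5
byte 5: 5a XOR 75 = 2f
byte 6: 2d XOR 34 = 19
byte 7: 89 XOR a3 = 2a
byte 8: 41 XOR f6 = b7

d7fbaea1e52f192ab7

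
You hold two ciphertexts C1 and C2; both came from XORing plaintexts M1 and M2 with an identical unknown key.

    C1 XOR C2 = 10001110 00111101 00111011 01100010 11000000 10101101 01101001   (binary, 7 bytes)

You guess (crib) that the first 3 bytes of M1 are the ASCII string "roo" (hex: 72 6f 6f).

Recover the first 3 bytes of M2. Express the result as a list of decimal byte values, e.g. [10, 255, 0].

Since C1 ⊕ C2 = M1 ⊕ M2, XORing with the guessed M1 bytes yields the corresponding M2 bytes: M2 = (C1 ⊕ C2) ⊕ M1.
8e ⊕ 72 = fc
3d ⊕ 6f = 52
3b ⊕ 6f = 54

[252, 82, 84]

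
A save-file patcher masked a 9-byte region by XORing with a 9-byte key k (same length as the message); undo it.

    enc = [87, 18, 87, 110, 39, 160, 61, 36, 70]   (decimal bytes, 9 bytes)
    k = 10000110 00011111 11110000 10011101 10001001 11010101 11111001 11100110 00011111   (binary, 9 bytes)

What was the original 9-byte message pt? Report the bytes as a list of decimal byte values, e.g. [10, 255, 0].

57 ⊕ 86 = d1
12 ⊕ 1f = 0d
57 ⊕ f0 = a7
6e ⊕ 9d = f3
27 ⊕ 89 = ae
a0 ⊕ d5 = 75
3d ⊕ f9 = c4
24 ⊕ e6 = c2
46 ⊕ 1f = 59

[209, 13, 167, 243, 174, 117, 196, 194, 89]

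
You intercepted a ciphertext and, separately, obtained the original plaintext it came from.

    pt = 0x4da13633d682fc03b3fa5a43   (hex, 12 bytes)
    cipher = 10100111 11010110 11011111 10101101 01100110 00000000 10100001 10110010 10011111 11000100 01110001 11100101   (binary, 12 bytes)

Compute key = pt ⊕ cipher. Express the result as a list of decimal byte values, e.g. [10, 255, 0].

Since cipher = pt ⊕ key, XORing both sides with pt gives key = pt ⊕ cipher.
 77 ^ 167 = 234
161 ^ 214 = 119
 54 ^ 223 = 233
 51 ^ 173 = 158
214 ^ 102 = 176
130 ^   0 = 130
252 ^ 161 =  93
  3 ^ 178 = 177
179 ^ 159 =  44
250 ^ 196 =  62
 90 ^ 113 =  43
 67 ^ 229 = 166

[234, 119, 233, 158, 176, 130, 93, 177, 44, 62, 43, 166]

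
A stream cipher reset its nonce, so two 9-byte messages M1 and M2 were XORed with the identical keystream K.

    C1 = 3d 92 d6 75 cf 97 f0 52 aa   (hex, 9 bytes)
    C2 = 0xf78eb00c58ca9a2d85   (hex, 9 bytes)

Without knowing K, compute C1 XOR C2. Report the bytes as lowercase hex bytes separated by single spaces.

ca 1c 66 79 97 5d 6a 7f 2f

C1 ⊕ C2 = (M1 ⊕ K) ⊕ (M2 ⊕ K) = M1 ⊕ M2 — the shared key cancels under XOR.
3d XOR f7 = ca
92 XOR 8e = 1c
d6 XOR b0 = 66
75 XOR 0c = 79
cf XOR 58 = 97
97 XOR ca = 5d
f0 XOR 9a = 6a
52 XOR 2d = 7f
aa XOR 85 = 2f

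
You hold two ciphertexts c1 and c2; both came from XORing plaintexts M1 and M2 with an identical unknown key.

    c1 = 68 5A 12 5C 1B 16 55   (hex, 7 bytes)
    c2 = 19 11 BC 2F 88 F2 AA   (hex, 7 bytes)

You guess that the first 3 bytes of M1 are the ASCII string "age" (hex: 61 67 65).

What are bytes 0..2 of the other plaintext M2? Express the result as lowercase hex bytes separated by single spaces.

10 2c cb

First, c1 ⊕ c2 = (M1 ⊕ K) ⊕ (M2 ⊕ K) = M1 ⊕ M2, so the key drops out. Then M2 = (M1 ⊕ M2) ⊕ M1 over the first 3 bytes.
byte 0: (68 ⊕ 19) ⊕ 61 = 71 ⊕ 61 = 10
byte 1: (5a ⊕ 11) ⊕ 67 = 4b ⊕ 67 = 2c
byte 2: (12 ⊕ bc) ⊕ 65 = ae ⊕ 65 = cb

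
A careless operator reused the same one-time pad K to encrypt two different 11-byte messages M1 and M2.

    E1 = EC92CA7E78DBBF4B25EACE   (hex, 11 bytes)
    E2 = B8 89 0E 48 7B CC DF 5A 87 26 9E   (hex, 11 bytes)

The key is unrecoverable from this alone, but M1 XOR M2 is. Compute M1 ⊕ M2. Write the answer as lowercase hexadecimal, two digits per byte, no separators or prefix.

541bc43603176011a2cc50

E1 ⊕ E2 = (M1 ⊕ K) ⊕ (M2 ⊕ K) = M1 ⊕ M2 — the shared key cancels under XOR.
byte 0: ec xor b8 = 54
byte 1: 92 xor 89 = 1b
byte 2: ca xor 0e = c4
byte 3: 7e xor 48 = 36
byte 4: 78 xor 7b = 03
byte 5: db xor cc = 17
byte 6: bf xor df = 60
byte 7: 4b xor 5a = 11
byte 8: 25 xor 87 = a2
byte 9: ea xor 26 = cc
byte 10: ce xor 9e = 50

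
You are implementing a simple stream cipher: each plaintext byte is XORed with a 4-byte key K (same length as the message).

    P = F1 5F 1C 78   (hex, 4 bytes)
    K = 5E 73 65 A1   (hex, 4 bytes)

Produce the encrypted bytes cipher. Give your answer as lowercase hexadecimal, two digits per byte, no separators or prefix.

XOR is its own inverse, so applying the key byte-wise gives the result directly.
11110001 ^ 01011110 = 10101111
01011111 ^ 01110011 = 00101100
00011100 ^ 01100101 = 01111001
01111000 ^ 10100001 = 11011001

af2c79d9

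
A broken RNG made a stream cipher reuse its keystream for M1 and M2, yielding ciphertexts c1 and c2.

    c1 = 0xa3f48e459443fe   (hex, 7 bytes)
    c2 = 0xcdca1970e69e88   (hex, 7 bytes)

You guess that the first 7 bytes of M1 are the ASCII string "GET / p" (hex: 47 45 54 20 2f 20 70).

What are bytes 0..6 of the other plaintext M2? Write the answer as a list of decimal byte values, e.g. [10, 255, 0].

First, c1 ⊕ c2 = (M1 ⊕ K) ⊕ (M2 ⊕ K) = M1 ⊕ M2, so the key drops out. Then M2 = (M1 ⊕ M2) ⊕ M1 over the first 7 bytes.
byte 0: (a3 ⊕ cd) ⊕ 47 = 6e ⊕ 47 = 29
byte 1: (f4 ⊕ ca) ⊕ 45 = 3e ⊕ 45 = 7b
byte 2: (8e ⊕ 19) ⊕ 54 = 97 ⊕ 54 = c3
byte 3: (45 ⊕ 70) ⊕ 20 = 35 ⊕ 20 = 15
byte 4: (94 ⊕ e6) ⊕ 2f = 72 ⊕ 2f = 5d
byte 5: (43 ⊕ 9e) ⊕ 20 = dd ⊕ 20 = fd
byte 6: (fe ⊕ 88) ⊕ 70 = 76 ⊕ 70 = 06

[41, 123, 195, 21, 93, 253, 6]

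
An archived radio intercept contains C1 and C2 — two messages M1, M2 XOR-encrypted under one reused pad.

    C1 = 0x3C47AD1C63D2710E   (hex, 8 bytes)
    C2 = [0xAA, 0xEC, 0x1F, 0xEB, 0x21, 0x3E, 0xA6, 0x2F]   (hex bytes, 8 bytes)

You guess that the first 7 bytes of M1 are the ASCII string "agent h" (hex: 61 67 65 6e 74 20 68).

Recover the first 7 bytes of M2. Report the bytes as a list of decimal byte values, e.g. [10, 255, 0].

[247, 204, 215, 153, 54, 204, 191]

First, C1 ⊕ C2 = (M1 ⊕ K) ⊕ (M2 ⊕ K) = M1 ⊕ M2, so the key drops out. Then M2 = (M1 ⊕ M2) ⊕ M1 over the first 7 bytes.
byte 0: (3c ⊕ aa) ⊕ 61 = 96 ⊕ 61 = f7
byte 1: (47 ⊕ ec) ⊕ 67 = ab ⊕ 67 = cc
byte 2: (ad ⊕ 1f) ⊕ 65 = b2 ⊕ 65 = d7
byte 3: (1c ⊕ eb) ⊕ 6e = f7 ⊕ 6e = 99
byte 4: (63 ⊕ 21) ⊕ 74 = 42 ⊕ 74 = 36
byte 5: (d2 ⊕ 3e) ⊕ 20 = ec ⊕ 20 = cc
byte 6: (71 ⊕ a6) ⊕ 68 = d7 ⊕ 68 = bf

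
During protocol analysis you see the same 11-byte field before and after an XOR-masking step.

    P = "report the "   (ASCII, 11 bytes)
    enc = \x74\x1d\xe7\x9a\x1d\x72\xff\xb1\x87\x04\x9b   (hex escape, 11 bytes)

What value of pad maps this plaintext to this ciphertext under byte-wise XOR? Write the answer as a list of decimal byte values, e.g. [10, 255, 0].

[6, 120, 151, 245, 111, 6, 223, 197, 239, 97, 187]

Since enc = P ⊕ pad, XORing both sides with P gives pad = P ⊕ enc.
114 ⊕ 116 =   6
101 ⊕  29 = 120
112 ⊕ 231 = 151
111 ⊕ 154 = 245
114 ⊕  29 = 111
116 ⊕ 114 =   6
 32 ⊕ 255 = 223
116 ⊕ 177 = 197
104 ⊕ 135 = 239
101 ⊕   4 =  97
 32 ⊕ 155 = 187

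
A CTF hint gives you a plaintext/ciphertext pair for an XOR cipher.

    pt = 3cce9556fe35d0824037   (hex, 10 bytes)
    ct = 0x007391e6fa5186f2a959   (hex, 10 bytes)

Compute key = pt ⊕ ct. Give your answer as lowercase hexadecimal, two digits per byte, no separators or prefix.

Since ct = pt ⊕ key, XORing both sides with pt gives key = pt ⊕ ct.
byte 0: 3c ⊕ 00 = 3c
byte 1: ce ⊕ 73 = bd
byte 2: 95 ⊕ 91 = 04
byte 3: 56 ⊕ e6 = b0
byte 4: fe ⊕ fa = 04
byte 5: 35 ⊕ 51 = 64
byte 6: d0 ⊕ 86 = 56
byte 7: 82 ⊕ f2 = 70
byte 8: 40 ⊕ a9 = e9
byte 9: 37 ⊕ 59 = 6e

3cbd04b004645670e96e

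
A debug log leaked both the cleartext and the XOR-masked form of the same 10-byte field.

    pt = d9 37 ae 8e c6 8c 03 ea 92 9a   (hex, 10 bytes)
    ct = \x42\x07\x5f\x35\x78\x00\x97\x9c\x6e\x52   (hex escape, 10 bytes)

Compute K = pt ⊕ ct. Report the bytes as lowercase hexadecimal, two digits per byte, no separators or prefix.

Since ct = pt ⊕ K, XORing both sides with pt gives K = pt ⊕ ct.
byte 0: 217 xor  66 = 155
byte 1:  55 xor   7 =  48
byte 2: 174 xor  95 = 241
byte 3: 142 xor  53 = 187
byte 4: 198 xor 120 = 190
byte 5: 140 xor   0 = 140
byte 6:   3 xor 151 = 148
byte 7: 234 xor 156 = 118
byte 8: 146 xor 110 = 252
byte 9: 154 xor  82 = 200

9b30f1bbbe8c9476fcc8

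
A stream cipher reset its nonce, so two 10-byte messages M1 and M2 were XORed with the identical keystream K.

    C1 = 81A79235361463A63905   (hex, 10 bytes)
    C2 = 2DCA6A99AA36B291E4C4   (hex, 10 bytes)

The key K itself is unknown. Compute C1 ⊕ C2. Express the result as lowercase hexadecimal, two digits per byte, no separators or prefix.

ac6df8ac9c22d137ddc1

C1 ⊕ C2 = (M1 ⊕ K) ⊕ (M2 ⊕ K) = M1 ⊕ M2 — the shared key cancels under XOR.
129 xor  45 = 172
167 xor 202 = 109
146 xor 106 = 248
 53 xor 153 = 172
 54 xor 170 = 156
 20 xor  54 =  34
 99 xor 178 = 209
166 xor 145 =  55
 57 xor 228 = 221
  5 xor 196 = 193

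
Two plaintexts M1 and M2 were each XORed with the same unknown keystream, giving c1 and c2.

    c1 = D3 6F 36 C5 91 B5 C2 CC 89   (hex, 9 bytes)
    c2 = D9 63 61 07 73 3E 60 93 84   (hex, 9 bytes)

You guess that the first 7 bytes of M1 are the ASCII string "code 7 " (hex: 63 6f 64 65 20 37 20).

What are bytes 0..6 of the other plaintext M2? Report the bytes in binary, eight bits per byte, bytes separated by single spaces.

01101001 01100011 00110011 10100111 11000010 10111100 10000010

First, c1 ⊕ c2 = (M1 ⊕ K) ⊕ (M2 ⊕ K) = M1 ⊕ M2, so the key drops out. Then M2 = (M1 ⊕ M2) ⊕ M1 over the first 7 bytes.
byte 0: (d3 xor d9) xor 63 = 0a xor 63 = 69
byte 1: (6f xor 63) xor 6f = 0c xor 6f = 63
byte 2: (36 xor 61) xor 64 = 57 xor 64 = 33
byte 3: (c5 xor 07) xor 65 = c2 xor 65 = a7
byte 4: (91 xor 73) xor 20 = e2 xor 20 = c2
byte 5: (b5 xor 3e) xor 37 = 8b xor 37 = bc
byte 6: (c2 xor 60) xor 20 = a2 xor 20 = 82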